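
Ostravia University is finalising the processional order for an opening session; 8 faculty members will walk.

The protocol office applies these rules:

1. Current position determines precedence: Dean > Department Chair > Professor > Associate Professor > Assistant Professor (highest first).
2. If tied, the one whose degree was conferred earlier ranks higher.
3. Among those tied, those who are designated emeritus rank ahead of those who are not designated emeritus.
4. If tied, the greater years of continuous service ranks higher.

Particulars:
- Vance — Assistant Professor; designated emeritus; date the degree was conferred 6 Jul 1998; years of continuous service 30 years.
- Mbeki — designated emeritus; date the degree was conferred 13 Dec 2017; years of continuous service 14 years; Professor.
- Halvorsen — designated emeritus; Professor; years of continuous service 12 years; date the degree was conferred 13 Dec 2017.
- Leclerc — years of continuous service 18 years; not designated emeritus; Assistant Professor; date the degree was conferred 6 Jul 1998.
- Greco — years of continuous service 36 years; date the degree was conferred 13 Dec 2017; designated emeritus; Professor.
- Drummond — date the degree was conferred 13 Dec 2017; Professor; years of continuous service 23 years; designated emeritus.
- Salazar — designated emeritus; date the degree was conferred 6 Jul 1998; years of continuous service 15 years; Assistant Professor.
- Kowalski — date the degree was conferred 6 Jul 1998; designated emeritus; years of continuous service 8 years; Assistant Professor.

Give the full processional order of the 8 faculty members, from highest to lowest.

Greco, Drummond, Mbeki, Halvorsen, Vance, Salazar, Kowalski, Leclerc

By current position: Greco, Drummond, Mbeki and Halvorsen (Professor); then Vance, Salazar, Kowalski and Leclerc (Assistant Professor).
Greco, Drummond, Mbeki and Halvorsen all have date the degree was conferred 13 Dec 2017, so the next rule applies.
Greco, Drummond, Mbeki and Halvorsen are each designated emeritus, so the next rule applies.
Among Greco, Drummond, Mbeki and Halvorsen, by years of continuous service (higher first): Greco (36 years) before Drummond (23 years) before Mbeki (14 years) before Halvorsen (12 years).
Vance, Salazar, Kowalski and Leclerc all have date the degree was conferred 6 Jul 1998, so the next rule applies.
Among Vance, Salazar, Kowalski and Leclerc, designated emeritus before not designated emeritus: Vance, Salazar and Kowalski (designated emeritus) before Leclerc (not designated emeritus).
Among Vance, Salazar and Kowalski, by years of continuous service (higher first): Vance (30 years) before Salazar (15 years) before Kowalski (8 years).
Full order: Greco, Drummond, Mbeki, Halvorsen, Vance, Salazar, Kowalski, Leclerc.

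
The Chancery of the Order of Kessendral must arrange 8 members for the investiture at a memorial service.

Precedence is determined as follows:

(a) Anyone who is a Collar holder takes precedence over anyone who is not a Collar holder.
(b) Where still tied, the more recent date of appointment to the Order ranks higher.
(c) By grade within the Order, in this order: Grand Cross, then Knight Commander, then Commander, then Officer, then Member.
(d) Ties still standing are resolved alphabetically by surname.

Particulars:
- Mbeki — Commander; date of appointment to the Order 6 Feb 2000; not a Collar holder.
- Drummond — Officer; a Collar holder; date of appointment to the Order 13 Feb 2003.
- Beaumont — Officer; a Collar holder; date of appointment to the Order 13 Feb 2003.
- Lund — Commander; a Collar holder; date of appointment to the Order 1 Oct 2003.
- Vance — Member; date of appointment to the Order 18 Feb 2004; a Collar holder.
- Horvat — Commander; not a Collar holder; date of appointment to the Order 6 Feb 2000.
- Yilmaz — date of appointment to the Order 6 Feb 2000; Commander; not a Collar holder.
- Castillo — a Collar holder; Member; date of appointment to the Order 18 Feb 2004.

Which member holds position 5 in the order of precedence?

By the first rule: Castillo, Vance, Lund, Beaumont and Drummond (each a Collar holder); then Horvat, Mbeki and Yilmaz (each not a Collar holder).
Among Castillo, Vance, Lund, Beaumont and Drummond, by date of appointment to the Order (later first): Castillo and Vance (18 Feb 2004) before Lund (1 Oct 2003) before Beaumont and Drummond (13 Feb 2003).
Castillo and Vance are each Member, so the next rule applies.
Among Castillo and Vance, alphabetically by surname: Castillo before Vance.
Beaumont and Drummond are each Officer, so the next rule applies.
Among Beaumont and Drummond, alphabetically by surname: Beaumont before Drummond.
Horvat, Mbeki and Yilmaz all have date of appointment to the Order 6 Feb 2000, so the next rule applies.
Horvat, Mbeki and Yilmaz are each Commander, so the next rule applies.
Among Horvat, Mbeki and Yilmaz, alphabetically by surname: Horvat before Mbeki before Yilmaz.
Order: Castillo, Vance, Lund, Beaumont, Drummond, Horvat, Mbeki, Yilmaz.

Drummond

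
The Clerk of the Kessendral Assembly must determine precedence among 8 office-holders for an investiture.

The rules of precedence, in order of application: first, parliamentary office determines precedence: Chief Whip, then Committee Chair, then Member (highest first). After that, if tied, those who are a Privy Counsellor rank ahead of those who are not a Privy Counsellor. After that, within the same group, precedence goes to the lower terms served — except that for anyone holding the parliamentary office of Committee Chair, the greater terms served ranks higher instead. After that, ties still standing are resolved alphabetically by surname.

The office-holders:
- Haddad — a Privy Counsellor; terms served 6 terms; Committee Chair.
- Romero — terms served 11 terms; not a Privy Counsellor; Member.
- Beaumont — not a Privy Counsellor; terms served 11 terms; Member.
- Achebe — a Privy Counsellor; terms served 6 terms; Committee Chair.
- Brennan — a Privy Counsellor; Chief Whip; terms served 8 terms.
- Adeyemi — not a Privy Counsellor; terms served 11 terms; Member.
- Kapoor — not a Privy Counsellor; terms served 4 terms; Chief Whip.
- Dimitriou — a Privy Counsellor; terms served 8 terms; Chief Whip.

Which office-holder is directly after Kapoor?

By parliamentary office: Brennan, Dimitriou and Kapoor (Chief Whip); then Achebe and Haddad (Committee Chair); then Adeyemi, Beaumont and Romero (Member).
Among Brennan, Dimitriou and Kapoor, a Privy Counsellor before not a Privy Counsellor: Brennan and Dimitriou (a Privy Counsellor) before Kapoor (not a Privy Counsellor).
Brennan and Dimitriou both have terms served 8 terms, so the next rule applies.
Among Brennan and Dimitriou, alphabetically by surname: Brennan before Dimitriou.
Achebe and Haddad are each a Privy Counsellor, so the next rule applies.
Achebe and Haddad both have terms served 6 terms, so the next rule applies.
Among Achebe and Haddad, alphabetically by surname: Achebe before Haddad.
Adeyemi, Beaumont and Romero are each not a Privy Counsellor, so the next rule applies.
Adeyemi, Beaumont and Romero all have terms served 11 terms, so the next rule applies.
Among Adeyemi, Beaumont and Romero, alphabetically by surname: Adeyemi before Beaumont before Romero.
Order: Brennan, Dimitriou, Kapoor, Achebe, Haddad, Adeyemi, Beaumont, Romero.

Achebe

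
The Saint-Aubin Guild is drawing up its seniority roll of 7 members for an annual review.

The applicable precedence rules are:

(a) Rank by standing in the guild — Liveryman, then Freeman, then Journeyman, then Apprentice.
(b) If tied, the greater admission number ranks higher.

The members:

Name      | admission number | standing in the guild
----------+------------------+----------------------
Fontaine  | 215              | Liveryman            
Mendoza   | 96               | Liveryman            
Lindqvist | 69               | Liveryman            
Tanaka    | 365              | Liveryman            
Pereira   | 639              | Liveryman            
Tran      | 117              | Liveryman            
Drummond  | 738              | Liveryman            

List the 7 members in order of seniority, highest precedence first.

By standing in the guild: Drummond, Pereira, Tanaka, Fontaine, Tran, Mendoza and Lindqvist (Liveryman).
Among Drummond, Pereira, Tanaka, Fontaine, Tran, Mendoza and Lindqvist, by admission number (higher first): Drummond (738) before Pereira (639) before Tanaka (365) before Fontaine (215) before Tran (117) before Mendoza (96) before Lindqvist (69).
Full order: Drummond, Pereira, Tanaka, Fontaine, Tran, Mendoza, Lindqvist.

Drummond, Pereira, Tanaka, Fontaine, Tran, Mendoza, Lindqvist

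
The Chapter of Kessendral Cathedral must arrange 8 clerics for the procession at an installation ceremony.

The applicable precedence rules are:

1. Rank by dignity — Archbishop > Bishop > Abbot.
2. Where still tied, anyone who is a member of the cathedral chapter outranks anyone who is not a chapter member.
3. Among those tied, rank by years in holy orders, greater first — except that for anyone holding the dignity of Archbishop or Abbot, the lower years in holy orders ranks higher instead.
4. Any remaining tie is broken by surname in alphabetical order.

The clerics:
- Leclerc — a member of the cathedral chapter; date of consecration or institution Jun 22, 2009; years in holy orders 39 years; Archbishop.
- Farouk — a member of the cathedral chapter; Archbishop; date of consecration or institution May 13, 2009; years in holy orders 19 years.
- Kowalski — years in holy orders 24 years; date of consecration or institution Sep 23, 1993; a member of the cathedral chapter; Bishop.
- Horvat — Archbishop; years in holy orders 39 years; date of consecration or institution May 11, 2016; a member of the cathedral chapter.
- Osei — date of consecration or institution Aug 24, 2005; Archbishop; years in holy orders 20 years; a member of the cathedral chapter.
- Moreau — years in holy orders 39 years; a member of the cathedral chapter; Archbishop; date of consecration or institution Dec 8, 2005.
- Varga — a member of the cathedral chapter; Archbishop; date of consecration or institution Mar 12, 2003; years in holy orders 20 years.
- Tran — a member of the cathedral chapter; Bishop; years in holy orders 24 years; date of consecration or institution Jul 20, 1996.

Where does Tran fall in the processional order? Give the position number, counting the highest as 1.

8

By dignity: Farouk, Osei, Varga, Horvat, Leclerc and Moreau (Archbishop); then Kowalski and Tran (Bishop).
Farouk, Osei, Varga, Horvat, Leclerc and Moreau are each a member of the cathedral chapter, so the next rule applies.
Among Farouk, Osei, Varga, Horvat, Leclerc and Moreau, by years in holy orders (lower first) (reversed rule for this group): Farouk (19 years) before Osei and Varga (20 years) before Horvat, Leclerc and Moreau (39 years).
Among Osei and Varga, alphabetically by surname: Osei before Varga.
Among Horvat, Leclerc and Moreau, alphabetically by surname: Horvat before Leclerc before Moreau.
Kowalski and Tran are each a member of the cathedral chapter, so the next rule applies.
Kowalski and Tran both have years in holy orders 24 years, so the next rule applies.
Among Kowalski and Tran, alphabetically by surname: Kowalski before Tran.
Order: Farouk, Osei, Varga, Horvat, Leclerc, Moreau, Kowalski, Tran. So position 8.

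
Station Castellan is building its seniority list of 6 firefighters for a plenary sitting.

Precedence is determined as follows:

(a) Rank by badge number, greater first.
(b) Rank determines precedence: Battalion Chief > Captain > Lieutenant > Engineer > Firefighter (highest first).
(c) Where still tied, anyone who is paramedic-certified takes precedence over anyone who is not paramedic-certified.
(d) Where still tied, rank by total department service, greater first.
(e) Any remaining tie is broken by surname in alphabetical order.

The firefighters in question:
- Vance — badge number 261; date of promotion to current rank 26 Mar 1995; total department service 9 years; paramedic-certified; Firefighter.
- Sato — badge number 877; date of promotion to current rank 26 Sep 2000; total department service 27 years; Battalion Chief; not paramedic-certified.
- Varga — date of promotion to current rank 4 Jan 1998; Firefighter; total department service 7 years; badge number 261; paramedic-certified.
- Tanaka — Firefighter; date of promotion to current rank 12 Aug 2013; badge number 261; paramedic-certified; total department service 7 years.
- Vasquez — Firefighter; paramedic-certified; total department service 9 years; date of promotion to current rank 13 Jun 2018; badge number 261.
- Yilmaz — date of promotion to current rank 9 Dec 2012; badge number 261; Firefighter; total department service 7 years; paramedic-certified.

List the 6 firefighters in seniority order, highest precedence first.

By badge number (higher first): Sato (877); then Vance, Vasquez, Tanaka, Varga and Yilmaz (each 261).
Vance, Vasquez, Tanaka, Varga and Yilmaz are each Firefighter, so the next rule applies.
Vance, Vasquez, Tanaka, Varga and Yilmaz are each paramedic-certified, so the next rule applies.
Among Vance, Vasquez, Tanaka, Varga and Yilmaz, by total department service (higher first): Vance and Vasquez (9 years) before Tanaka, Varga and Yilmaz (7 years).
Among Vance and Vasquez, alphabetically by surname: Vance before Vasquez.
Among Tanaka, Varga and Yilmaz, alphabetically by surname: Tanaka before Varga before Yilmaz.
Full order: Sato, Vance, Vasquez, Tanaka, Varga, Yilmaz.

Sato, Vance, Vasquez, Tanaka, Varga, Yilmaz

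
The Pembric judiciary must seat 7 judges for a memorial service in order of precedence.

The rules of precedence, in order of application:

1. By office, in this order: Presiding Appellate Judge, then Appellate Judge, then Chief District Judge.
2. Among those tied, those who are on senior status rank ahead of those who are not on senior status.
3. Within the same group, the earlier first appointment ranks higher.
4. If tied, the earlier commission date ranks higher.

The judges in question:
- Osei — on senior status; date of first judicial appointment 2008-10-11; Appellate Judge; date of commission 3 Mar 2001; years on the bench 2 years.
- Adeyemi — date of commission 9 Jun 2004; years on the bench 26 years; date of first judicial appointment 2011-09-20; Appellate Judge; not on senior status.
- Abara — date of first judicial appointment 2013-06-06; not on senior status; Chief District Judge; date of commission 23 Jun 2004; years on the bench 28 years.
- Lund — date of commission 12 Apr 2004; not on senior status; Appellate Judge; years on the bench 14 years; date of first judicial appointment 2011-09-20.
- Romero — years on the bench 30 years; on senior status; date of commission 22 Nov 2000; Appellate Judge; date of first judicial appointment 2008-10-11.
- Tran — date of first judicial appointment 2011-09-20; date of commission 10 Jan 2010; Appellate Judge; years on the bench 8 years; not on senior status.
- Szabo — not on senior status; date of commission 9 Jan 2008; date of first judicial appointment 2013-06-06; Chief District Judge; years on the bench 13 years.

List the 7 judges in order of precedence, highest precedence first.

Romero, Osei, Lund, Adeyemi, Tran, Abara, Szabo

By office: Romero, Osei, Lund, Adeyemi and Tran (Appellate Judge); then Abara and Szabo (Chief District Judge).
Among Romero, Osei, Lund, Adeyemi and Tran, on senior status before not on senior status: Romero and Osei (on senior status) before Lund, Adeyemi and Tran (not on senior status).
Romero and Osei both have date of first judicial appointment 2008-10-11, so the next rule applies.
Among Romero and Osei, by date of commission (earlier first): Romero (22 Nov 2000) before Osei (3 Mar 2001).
Lund, Adeyemi and Tran all have date of first judicial appointment 2011-09-20, so the next rule applies.
Among Lund, Adeyemi and Tran, by date of commission (earlier first): Lund (12 Apr 2004) before Adeyemi (9 Jun 2004) before Tran (10 Jan 2010).
Abara and Szabo are each not on senior status, so the next rule applies.
Abara and Szabo both have date of first judicial appointment 2013-06-06, so the next rule applies.
Among Abara and Szabo, by date of commission (earlier first): Abara (23 Jun 2004) before Szabo (9 Jan 2008).
Full order: Romero, Osei, Lund, Adeyemi, Tran, Abara, Szabo.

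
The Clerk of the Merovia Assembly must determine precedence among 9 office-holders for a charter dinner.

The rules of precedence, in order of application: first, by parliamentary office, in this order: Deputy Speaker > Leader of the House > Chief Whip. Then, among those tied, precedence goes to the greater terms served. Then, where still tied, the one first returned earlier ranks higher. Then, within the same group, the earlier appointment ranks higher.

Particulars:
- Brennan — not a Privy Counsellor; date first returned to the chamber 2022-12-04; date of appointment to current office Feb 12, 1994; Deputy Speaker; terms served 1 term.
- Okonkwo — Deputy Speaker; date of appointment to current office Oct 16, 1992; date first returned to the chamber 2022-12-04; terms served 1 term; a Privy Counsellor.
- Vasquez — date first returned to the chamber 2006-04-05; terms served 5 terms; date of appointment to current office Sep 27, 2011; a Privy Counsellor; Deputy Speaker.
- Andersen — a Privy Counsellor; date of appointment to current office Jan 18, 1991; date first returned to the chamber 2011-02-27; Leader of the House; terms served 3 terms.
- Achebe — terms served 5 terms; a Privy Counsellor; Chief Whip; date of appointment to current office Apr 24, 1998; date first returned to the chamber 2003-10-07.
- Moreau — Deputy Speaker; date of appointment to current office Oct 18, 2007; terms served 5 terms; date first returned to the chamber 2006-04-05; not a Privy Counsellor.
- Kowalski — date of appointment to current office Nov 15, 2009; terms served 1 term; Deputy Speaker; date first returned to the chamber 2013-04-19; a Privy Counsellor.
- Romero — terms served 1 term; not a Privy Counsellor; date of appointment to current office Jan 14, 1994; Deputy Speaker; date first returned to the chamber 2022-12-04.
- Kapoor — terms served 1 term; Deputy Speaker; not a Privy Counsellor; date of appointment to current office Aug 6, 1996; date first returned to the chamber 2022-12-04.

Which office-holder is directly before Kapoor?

By parliamentary office: Moreau, Vasquez, Kowalski, Okonkwo, Romero, Brennan and Kapoor (Deputy Speaker); then Andersen (Leader of the House); then Achebe (Chief Whip).
Among Moreau, Vasquez, Kowalski, Okonkwo, Romero, Brennan and Kapoor, by terms served (higher first): Moreau and Vasquez (5 terms) before Kowalski, Okonkwo, Romero, Brennan and Kapoor (1 term).
Moreau and Vasquez both have date first returned to the chamber 2006-04-05, so the next rule applies.
Among Moreau and Vasquez, by date of appointment to current office (earlier first): Moreau (Oct 18, 2007) before Vasquez (Sep 27, 2011).
Among Kowalski, Okonkwo, Romero, Brennan and Kapoor, by date first returned to the chamber (earlier first): Kowalski (2013-04-19) before Okonkwo, Romero, Brennan and Kapoor (2022-12-04).
Among Okonkwo, Romero, Brennan and Kapoor, by date of appointment to current office (earlier first): Okonkwo (Oct 16, 1992) before Romero (Jan 14, 1994) before Brennan (Feb 12, 1994) before Kapoor (Aug 6, 1996).
Order: Moreau, Vasquez, Kowalski, Okonkwo, Romero, Brennan, Kapoor, Andersen, Achebe.

Brennan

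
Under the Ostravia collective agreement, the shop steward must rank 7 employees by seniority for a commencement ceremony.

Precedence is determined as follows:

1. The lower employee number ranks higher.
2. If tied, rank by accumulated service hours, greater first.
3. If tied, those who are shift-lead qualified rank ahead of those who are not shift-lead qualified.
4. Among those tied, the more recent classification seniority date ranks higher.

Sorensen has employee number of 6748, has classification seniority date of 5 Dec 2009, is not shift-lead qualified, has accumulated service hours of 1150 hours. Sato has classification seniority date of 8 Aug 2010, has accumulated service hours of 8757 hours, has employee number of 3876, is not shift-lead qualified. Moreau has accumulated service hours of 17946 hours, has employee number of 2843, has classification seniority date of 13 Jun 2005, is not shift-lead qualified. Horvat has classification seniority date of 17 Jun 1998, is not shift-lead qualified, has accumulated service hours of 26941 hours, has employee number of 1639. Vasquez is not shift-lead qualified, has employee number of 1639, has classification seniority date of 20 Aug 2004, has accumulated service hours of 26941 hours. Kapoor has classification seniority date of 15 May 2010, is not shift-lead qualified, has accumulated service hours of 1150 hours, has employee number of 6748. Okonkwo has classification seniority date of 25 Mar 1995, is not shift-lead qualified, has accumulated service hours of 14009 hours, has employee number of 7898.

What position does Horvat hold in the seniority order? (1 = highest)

2

By employee number (lower first): Vasquez and Horvat (both 1639); then Moreau (2843); then Sato (3876); then Kapoor and Sorensen (both 6748); then Okonkwo (7898).
Vasquez and Horvat both have accumulated service hours 26941 hours, so the next rule applies.
Vasquez and Horvat are each not shift-lead qualified, so the next rule applies.
Among Vasquez and Horvat, by classification seniority date (later first): Vasquez (20 Aug 2004) before Horvat (17 Jun 1998).
Kapoor and Sorensen both have accumulated service hours 1150 hours, so the next rule applies.
Kapoor and Sorensen are each not shift-lead qualified, so the next rule applies.
Among Kapoor and Sorensen, by classification seniority date (later first): Kapoor (15 May 2010) before Sorensen (5 Dec 2009).
Order: Vasquez, Horvat, Moreau, Sato, Kapoor, Sorensen, Okonkwo. So position 2.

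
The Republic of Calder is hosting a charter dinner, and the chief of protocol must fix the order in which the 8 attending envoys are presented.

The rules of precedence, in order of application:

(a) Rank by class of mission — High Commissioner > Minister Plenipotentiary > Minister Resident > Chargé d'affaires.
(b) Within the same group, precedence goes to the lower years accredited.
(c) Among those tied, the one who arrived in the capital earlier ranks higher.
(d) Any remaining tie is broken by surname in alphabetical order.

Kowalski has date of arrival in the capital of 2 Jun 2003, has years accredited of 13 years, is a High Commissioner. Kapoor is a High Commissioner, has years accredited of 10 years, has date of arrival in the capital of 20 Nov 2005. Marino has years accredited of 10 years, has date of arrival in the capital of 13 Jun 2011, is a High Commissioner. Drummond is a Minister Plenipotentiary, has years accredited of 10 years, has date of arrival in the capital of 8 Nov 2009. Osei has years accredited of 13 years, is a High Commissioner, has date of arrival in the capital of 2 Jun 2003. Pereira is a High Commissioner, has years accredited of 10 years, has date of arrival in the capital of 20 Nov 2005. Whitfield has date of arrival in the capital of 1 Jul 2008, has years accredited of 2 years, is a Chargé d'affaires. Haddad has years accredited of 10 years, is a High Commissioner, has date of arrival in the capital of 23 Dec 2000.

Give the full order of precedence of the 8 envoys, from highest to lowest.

By class of mission: Haddad, Kapoor, Pereira, Marino, Kowalski and Osei (High Commissioner); then Drummond (Minister Plenipotentiary); then Whitfield (Chargé d'affaires).
Among Haddad, Kapoor, Pereira, Marino, Kowalski and Osei, by years accredited (lower first): Haddad, Kapoor, Pereira and Marino (10 years) before Kowalski and Osei (13 years).
Among Haddad, Kapoor, Pereira and Marino, by date of arrival in the capital (earlier first): Haddad (23 Dec 2000) before Kapoor and Pereira (20 Nov 2005) before Marino (13 Jun 2011).
Among Kapoor and Pereira, alphabetically by surname: Kapoor before Pereira.
Kowalski and Osei both have date of arrival in the capital 2 Jun 2003, so the next rule applies.
Among Kowalski and Osei, alphabetically by surname: Kowalski before Osei.
Full order: Haddad, Kapoor, Pereira, Marino, Kowalski, Osei, Drummond, Whitfield.

Haddad, Kapoor, Pereira, Marino, Kowalski, Osei, Drummond, Whitfield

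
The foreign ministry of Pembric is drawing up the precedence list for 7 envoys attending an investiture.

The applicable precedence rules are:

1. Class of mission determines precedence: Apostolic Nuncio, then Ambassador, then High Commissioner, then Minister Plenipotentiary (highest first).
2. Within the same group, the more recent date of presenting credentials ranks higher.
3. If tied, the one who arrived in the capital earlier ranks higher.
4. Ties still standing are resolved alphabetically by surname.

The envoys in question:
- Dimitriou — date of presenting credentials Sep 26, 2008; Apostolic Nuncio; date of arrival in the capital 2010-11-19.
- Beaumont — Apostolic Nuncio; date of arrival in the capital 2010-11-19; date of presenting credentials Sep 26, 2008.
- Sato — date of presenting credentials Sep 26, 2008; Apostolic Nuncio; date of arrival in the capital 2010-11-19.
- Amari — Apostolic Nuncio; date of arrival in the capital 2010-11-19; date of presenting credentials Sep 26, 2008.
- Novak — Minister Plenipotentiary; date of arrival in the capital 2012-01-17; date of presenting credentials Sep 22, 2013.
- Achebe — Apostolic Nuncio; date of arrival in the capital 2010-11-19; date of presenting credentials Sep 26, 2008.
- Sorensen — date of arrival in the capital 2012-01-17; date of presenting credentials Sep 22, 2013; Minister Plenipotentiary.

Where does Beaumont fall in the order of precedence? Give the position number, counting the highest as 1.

3

By class of mission: Achebe, Amari, Beaumont, Dimitriou and Sato (Apostolic Nuncio); then Novak and Sorensen (Minister Plenipotentiary).
Achebe, Amari, Beaumont, Dimitriou and Sato all have date of presenting credentials Sep 26, 2008, so the next rule applies.
Achebe, Amari, Beaumont, Dimitriou and Sato all have date of arrival in the capital 2010-11-19, so the next rule applies.
Among Achebe, Amari, Beaumont, Dimitriou and Sato, alphabetically by surname: Achebe before Amari before Beaumont before Dimitriou before Sato.
Novak and Sorensen both have date of presenting credentials Sep 22, 2013, so the next rule applies.
Novak and Sorensen both have date of arrival in the capital 2012-01-17, so the next rule applies.
Among Novak and Sorensen, alphabetically by surname: Novak before Sorensen.
Order: Achebe, Amari, Beaumont, Dimitriou, Sato, Novak, Sorensen. So position 3.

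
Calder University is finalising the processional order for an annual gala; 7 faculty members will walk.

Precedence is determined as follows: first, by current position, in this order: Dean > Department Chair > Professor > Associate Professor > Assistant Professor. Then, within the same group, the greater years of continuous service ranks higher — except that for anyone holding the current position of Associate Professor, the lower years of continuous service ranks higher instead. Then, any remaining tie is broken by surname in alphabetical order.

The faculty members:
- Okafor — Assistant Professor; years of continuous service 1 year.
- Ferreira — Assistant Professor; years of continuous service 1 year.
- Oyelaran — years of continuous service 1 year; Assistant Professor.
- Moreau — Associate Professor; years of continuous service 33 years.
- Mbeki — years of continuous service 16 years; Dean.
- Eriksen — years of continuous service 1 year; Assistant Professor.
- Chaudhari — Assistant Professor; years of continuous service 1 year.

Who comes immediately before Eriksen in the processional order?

By current position: Mbeki (Dean); then Moreau (Associate Professor); then Chaudhari, Eriksen, Ferreira, Okafor and Oyelaran (Assistant Professor).
Chaudhari, Eriksen, Ferreira, Okafor and Oyelaran all have years of continuous service 1 year, so the next rule applies.
Among Chaudhari, Eriksen, Ferreira, Okafor and Oyelaran, alphabetically by surname: Chaudhari before Eriksen before Ferreira before Okafor before Oyelaran.
Order: Mbeki, Moreau, Chaudhari, Eriksen, Ferreira, Okafor, Oyelaran.

Chaudhari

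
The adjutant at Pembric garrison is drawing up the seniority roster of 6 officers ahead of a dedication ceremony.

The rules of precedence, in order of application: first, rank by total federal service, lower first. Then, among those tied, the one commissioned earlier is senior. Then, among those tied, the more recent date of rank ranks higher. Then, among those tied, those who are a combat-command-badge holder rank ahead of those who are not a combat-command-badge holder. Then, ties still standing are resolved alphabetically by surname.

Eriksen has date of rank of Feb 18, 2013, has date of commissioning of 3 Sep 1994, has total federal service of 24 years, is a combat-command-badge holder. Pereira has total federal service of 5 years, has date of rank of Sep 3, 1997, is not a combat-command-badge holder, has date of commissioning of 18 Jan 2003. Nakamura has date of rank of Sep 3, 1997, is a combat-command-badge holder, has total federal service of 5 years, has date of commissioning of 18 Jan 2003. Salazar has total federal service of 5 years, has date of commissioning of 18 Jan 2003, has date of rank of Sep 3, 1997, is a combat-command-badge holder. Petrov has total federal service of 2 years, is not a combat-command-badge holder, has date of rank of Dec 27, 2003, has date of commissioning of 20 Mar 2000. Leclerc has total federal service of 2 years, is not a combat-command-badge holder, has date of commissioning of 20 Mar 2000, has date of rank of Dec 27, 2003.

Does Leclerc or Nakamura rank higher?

Leclerc

By total federal service (lower first): Leclerc and Petrov (both 2 years); then Nakamura, Salazar and Pereira (each 5 years); then Eriksen (24 years).
Leclerc and Petrov both have date of commissioning 20 Mar 2000, so the next rule applies.
Leclerc and Petrov both have date of rank Dec 27, 2003, so the next rule applies.
Leclerc and Petrov are each not a combat-command-badge holder, so the next rule applies.
Among Leclerc and Petrov, alphabetically by surname: Leclerc before Petrov.
Nakamura, Salazar and Pereira all have date of commissioning 18 Jan 2003, so the next rule applies.
Nakamura, Salazar and Pereira all have date of rank Sep 3, 1997, so the next rule applies.
Among Nakamura, Salazar and Pereira, a combat-command-badge holder before not a combat-command-badge holder: Nakamura and Salazar (a combat-command-badge holder) before Pereira (not a combat-command-badge holder).
Among Nakamura and Salazar, alphabetically by surname: Nakamura before Salazar.
So Leclerc takes precedence.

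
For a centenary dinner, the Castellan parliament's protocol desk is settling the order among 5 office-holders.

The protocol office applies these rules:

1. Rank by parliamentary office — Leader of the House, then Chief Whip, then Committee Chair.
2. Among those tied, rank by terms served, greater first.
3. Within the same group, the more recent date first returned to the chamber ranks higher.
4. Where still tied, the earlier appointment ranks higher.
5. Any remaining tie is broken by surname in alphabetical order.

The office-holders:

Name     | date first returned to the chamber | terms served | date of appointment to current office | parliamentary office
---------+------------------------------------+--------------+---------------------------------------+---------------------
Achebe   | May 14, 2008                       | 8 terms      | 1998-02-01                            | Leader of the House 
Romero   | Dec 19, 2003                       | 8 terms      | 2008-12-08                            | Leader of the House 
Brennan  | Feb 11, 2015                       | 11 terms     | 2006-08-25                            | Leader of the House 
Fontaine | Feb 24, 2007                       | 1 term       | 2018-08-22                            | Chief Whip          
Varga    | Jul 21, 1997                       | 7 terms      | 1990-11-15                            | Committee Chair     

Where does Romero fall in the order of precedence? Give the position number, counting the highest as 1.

By parliamentary office: Brennan, Achebe and Romero (Leader of the House); then Fontaine (Chief Whip); then Varga (Committee Chair).
Among Brennan, Achebe and Romero, by terms served (higher first): Brennan (11 terms) before Achebe and Romero (8 terms).
Among Achebe and Romero, by date first returned to the chamber (later first): Achebe (May 14, 2008) before Romero (Dec 19, 2003).
Order: Brennan, Achebe, Romero, Fontaine, Varga. So position 3.

3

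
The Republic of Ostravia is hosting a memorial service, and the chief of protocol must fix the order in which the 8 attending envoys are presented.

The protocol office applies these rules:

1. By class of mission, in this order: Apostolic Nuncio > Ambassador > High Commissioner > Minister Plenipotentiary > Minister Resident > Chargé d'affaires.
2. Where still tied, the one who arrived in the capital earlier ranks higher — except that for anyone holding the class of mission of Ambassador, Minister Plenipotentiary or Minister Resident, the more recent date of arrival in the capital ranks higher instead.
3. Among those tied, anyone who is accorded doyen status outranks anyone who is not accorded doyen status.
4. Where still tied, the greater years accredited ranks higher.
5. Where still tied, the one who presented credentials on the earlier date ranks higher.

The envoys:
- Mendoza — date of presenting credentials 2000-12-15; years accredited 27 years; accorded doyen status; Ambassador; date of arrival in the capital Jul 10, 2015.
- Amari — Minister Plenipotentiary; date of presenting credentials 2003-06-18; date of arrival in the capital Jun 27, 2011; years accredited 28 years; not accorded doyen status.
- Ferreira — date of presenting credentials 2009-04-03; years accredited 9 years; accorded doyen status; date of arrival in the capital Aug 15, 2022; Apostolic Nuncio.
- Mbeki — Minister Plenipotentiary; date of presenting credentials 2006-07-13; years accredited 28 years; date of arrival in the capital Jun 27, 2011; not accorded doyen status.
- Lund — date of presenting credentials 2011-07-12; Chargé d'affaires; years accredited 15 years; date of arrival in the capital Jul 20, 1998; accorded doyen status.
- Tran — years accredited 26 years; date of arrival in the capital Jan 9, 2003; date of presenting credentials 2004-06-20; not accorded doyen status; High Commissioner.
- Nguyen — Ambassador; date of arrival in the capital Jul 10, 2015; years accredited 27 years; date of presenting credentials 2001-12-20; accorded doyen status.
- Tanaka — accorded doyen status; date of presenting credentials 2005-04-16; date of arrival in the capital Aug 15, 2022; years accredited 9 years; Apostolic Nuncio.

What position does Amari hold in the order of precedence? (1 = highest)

By class of mission: Tanaka and Ferreira (Apostolic Nuncio); then Mendoza and Nguyen (Ambassador); then Tran (High Commissioner); then Amari and Mbeki (Minister Plenipotentiary); then Lund (Chargé d'affaires).
Tanaka and Ferreira both have date of arrival in the capital Aug 15, 2022, so the next rule applies.
Tanaka and Ferreira are each accorded doyen status, so the next rule applies.
Tanaka and Ferreira both have years accredited 9 years, so the next rule applies.
Among Tanaka and Ferreira, by date of presenting credentials (earlier first): Tanaka (2005-04-16) before Ferreira (2009-04-03).
Mendoza and Nguyen both have date of arrival in the capital Jul 10, 2015, so the next rule applies.
Mendoza and Nguyen are each accorded doyen status, so the next rule applies.
Mendoza and Nguyen both have years accredited 27 years, so the next rule applies.
Among Mendoza and Nguyen, by date of presenting credentials (earlier first): Mendoza (2000-12-15) before Nguyen (2001-12-20).
Amari and Mbeki both have date of arrival in the capital Jun 27, 2011, so the next rule applies.
Amari and Mbeki are each not accorded doyen status, so the next rule applies.
Amari and Mbeki both have years accredited 28 years, so the next rule applies.
Among Amari and Mbeki, by date of presenting credentials (earlier first): Amari (2003-06-18) before Mbeki (2006-07-13).
Order: Tanaka, Ferreira, Mendoza, Nguyen, Tran, Amari, Mbeki, Lund. So position 6.

6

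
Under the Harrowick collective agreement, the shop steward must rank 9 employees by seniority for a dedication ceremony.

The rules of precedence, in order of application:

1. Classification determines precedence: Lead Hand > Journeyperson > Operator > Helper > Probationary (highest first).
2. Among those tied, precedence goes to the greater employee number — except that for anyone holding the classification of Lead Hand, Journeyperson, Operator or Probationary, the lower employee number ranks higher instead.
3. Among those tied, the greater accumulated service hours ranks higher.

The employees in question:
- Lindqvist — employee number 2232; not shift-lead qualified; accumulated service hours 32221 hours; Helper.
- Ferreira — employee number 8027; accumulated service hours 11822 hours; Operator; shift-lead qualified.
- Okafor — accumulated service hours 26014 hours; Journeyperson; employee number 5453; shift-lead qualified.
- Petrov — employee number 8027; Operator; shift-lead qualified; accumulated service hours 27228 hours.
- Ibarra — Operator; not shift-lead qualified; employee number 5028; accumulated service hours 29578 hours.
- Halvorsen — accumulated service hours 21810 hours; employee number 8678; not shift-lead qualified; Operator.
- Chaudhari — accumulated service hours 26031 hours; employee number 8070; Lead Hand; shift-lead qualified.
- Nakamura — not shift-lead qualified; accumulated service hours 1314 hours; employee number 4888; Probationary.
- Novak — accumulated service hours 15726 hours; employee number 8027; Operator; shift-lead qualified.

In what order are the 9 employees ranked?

By classification: Chaudhari (Lead Hand); then Okafor (Journeyperson); then Ibarra, Petrov, Novak, Ferreira and Halvorsen (Operator); then Lindqvist (Helper); then Nakamura (Probationary).
Among Ibarra, Petrov, Novak, Ferreira and Halvorsen, by employee number (lower first) (reversed rule for this group): Ibarra (5028) before Petrov, Novak and Ferreira (8027) before Halvorsen (8678).
Among Petrov, Novak and Ferreira, by accumulated service hours (higher first): Petrov (27228 hours) before Novak (15726 hours) before Ferreira (11822 hours).
Full order: Chaudhari, Okafor, Ibarra, Petrov, Novak, Ferreira, Halvorsen, Lindqvist, Nakamura.

Chaudhari, Okafor, Ibarra, Petrov, Novak, Ferreira, Halvorsen, Lindqvist, Nakamura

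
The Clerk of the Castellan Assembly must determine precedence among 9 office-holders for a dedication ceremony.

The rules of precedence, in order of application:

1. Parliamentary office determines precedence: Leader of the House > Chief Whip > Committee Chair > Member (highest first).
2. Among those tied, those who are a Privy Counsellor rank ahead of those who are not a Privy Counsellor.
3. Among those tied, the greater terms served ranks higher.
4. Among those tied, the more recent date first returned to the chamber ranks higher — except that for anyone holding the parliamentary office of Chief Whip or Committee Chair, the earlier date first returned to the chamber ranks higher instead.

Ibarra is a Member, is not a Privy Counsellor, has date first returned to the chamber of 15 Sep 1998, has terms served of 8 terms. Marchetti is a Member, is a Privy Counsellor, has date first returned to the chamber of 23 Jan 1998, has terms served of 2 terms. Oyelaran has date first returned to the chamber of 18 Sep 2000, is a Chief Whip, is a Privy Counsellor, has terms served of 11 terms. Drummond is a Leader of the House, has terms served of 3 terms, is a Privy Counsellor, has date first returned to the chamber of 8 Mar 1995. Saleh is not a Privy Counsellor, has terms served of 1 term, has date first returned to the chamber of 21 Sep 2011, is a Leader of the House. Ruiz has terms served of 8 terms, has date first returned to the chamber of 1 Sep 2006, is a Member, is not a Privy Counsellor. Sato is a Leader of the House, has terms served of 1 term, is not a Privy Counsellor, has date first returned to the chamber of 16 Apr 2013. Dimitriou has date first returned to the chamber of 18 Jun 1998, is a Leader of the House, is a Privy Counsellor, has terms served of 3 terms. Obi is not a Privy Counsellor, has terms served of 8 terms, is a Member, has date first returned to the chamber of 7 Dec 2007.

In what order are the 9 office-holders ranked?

By parliamentary office: Dimitriou, Drummond, Sato and Saleh (Leader of the House); then Oyelaran (Chief Whip); then Marchetti, Obi, Ruiz and Ibarra (Member).
Among Dimitriou, Drummond, Sato and Saleh, a Privy Counsellor before not a Privy Counsellor: Dimitriou and Drummond (a Privy Counsellor) before Sato and Saleh (not a Privy Counsellor).
Dimitriou and Drummond both have terms served 3 terms, so the next rule applies.
Among Dimitriou and Drummond, by date first returned to the chamber (later first): Dimitriou (18 Jun 1998) before Drummond (8 Mar 1995).
Sato and Saleh both have terms served 1 term, so the next rule applies.
Among Sato and Saleh, by date first returned to the chamber (later first): Sato (16 Apr 2013) before Saleh (21 Sep 2011).
Among Marchetti, Obi, Ruiz and Ibarra, a Privy Counsellor before not a Privy Counsellor: Marchetti (a Privy Counsellor) before Obi, Ruiz and Ibarra (not a Privy Counsellor).
Obi, Ruiz and Ibarra all have terms served 8 terms, so the next rule applies.
Among Obi, Ruiz and Ibarra, by date first returned to the chamber (later first): Obi (7 Dec 2007) before Ruiz (1 Sep 2006) before Ibarra (15 Sep 1998).
Full order: Dimitriou, Drummond, Sato, Saleh, Oyelaran, Marchetti, Obi, Ruiz, Ibarra.

Dimitriou, Drummond, Sato, Saleh, Oyelaran, Marchetti, Obi, Ruiz, Ibarra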